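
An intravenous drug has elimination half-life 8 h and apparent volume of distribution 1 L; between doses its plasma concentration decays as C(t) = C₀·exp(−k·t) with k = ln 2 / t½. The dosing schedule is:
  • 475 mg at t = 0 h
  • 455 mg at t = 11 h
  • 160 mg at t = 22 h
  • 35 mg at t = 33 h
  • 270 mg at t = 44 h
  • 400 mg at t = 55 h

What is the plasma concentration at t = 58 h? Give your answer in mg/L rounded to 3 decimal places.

410.670 mg/L

k = ln 2 / 8 = 0.08664 per h
Dose 1 (475 mg at t=0 h): 475·exp(−0.08664·58) = 3.121 mg/L
Dose 2 (455 mg at t=11 h): 455·exp(−0.08664·47) = 7.753 mg/L
Dose 3 (160 mg at t=22 h): 160·exp(−0.08664·36) = 7.071 mg/L
Dose 4 (35 mg at t=33 h): 35·exp(−0.08664·25) = 4.012 mg/L
Dose 5 (270 mg at t=44 h): 270·exp(−0.08664·14) = 80.271 mg/L
Dose 6 (400 mg at t=55 h): 400·exp(−0.08664·3) = 308.442 mg/L
C(58) = 3.121 + 7.753 + 7.071 + 4.012 + 80.271 + 308.442 = 410.670 mg/L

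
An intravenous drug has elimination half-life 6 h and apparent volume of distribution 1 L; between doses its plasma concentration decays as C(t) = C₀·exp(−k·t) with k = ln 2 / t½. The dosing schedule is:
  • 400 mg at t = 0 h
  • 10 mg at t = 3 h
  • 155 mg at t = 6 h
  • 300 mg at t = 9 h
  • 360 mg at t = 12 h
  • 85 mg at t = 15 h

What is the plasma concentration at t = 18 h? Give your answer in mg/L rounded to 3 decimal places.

436.688 mg/L

k = ln 2 / 6 = 0.11552 per h
Dose 1 (400 mg at t=0 h): 400·exp(−0.11552·18) = 50.000 mg/L
Dose 2 (10 mg at t=3 h): 10·exp(−0.11552·15) = 1.768 mg/L
Dose 3 (155 mg at t=6 h): 155·exp(−0.11552·12) = 38.750 mg/L
Dose 4 (300 mg at t=9 h): 300·exp(−0.11552·9) = 106.066 mg/L
Dose 5 (360 mg at t=12 h): 360·exp(−0.11552·6) = 180.000 mg/L
Dose 6 (85 mg at t=15 h): 85·exp(−0.11552·3) = 60.104 mg/L
C(18) = 50.000 + 1.768 + 38.750 + 106.066 + 180.000 + 60.104 = 436.688 mg/L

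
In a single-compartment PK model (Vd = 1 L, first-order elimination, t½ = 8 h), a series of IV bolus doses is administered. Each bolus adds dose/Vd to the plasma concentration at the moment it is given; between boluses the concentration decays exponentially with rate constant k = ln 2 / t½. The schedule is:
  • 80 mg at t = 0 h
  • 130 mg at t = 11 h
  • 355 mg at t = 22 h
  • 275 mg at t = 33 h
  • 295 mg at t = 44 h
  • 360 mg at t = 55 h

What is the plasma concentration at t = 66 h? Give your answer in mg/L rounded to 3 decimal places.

k = ln 2 / 8 = 0.08664 per h
Dose 1 (80 mg at t=0 h): 80·exp(−0.08664·66) = 0.263 mg/L
Dose 2 (130 mg at t=11 h): 130·exp(−0.08664·55) = 1.108 mg/L
Dose 3 (355 mg at t=22 h): 355·exp(−0.08664·44) = 7.844 mg/L
Dose 4 (275 mg at t=33 h): 275·exp(−0.08664·33) = 15.761 mg/L
Dose 5 (295 mg at t=44 h): 295·exp(−0.08664·22) = 43.852 mg/L
Dose 6 (360 mg at t=55 h): 360·exp(−0.08664·11) = 138.799 mg/L
C(66) = 0.263 + 1.108 + 7.844 + 15.761 + 43.852 + 138.799 = 207.627 mg/L

207.627 mg/L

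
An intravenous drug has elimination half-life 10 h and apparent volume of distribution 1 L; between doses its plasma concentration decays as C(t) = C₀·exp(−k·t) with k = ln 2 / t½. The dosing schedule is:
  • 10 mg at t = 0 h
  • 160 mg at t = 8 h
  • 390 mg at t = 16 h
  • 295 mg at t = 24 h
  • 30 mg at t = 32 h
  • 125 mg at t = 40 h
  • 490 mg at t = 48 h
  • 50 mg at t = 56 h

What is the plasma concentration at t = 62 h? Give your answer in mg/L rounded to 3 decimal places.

k = ln 2 / 10 = 0.06931 per h
Dose 1 (10 mg at t=0 h): 10·exp(−0.06931·62) = 0.136 mg/L
Dose 2 (160 mg at t=8 h): 160·exp(−0.06931·54) = 3.789 mg/L
Dose 3 (390 mg at t=16 h): 390·exp(−0.06931·46) = 16.082 mg/L
Dose 4 (295 mg at t=24 h): 295·exp(−0.06931·38) = 21.179 mg/L
Dose 5 (30 mg at t=32 h): 30·exp(−0.06931·30) = 3.750 mg/L
Dose 6 (125 mg at t=40 h): 125·exp(−0.06931·22) = 27.205 mg/L
Dose 7 (490 mg at t=48 h): 490·exp(−0.06931·14) = 185.675 mg/L
Dose 8 (50 mg at t=56 h): 50·exp(−0.06931·6) = 32.988 mg/L
C(62) = 0.136 + 3.789 + 16.082 + 21.179 + 3.750 + 27.205 + 185.675 + 32.988 = 290.804 mg/L

290.804 mg/L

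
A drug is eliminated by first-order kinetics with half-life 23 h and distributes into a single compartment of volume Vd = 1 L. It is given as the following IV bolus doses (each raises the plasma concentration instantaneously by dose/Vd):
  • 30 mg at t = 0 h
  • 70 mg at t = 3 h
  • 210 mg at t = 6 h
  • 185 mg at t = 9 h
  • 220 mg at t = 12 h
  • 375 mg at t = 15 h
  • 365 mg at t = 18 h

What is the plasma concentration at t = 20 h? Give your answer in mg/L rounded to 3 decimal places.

k = ln 2 / 23 = 0.03014 per h
Dose 1 (30 mg at t=0 h): 30·exp(−0.03014·20) = 16.419 mg/L
Dose 2 (70 mg at t=3 h): 70·exp(−0.03014·17) = 41.937 mg/L
Dose 3 (210 mg at t=6 h): 210·exp(−0.03014·14) = 137.716 mg/L
Dose 4 (185 mg at t=9 h): 185·exp(−0.03014·11) = 132.801 mg/L
Dose 5 (220 mg at t=12 h): 220·exp(−0.03014·8) = 172.869 mg/L
Dose 6 (375 mg at t=15 h): 375·exp(−0.03014·5) = 322.545 mg/L
Dose 7 (365 mg at t=18 h): 365·exp(−0.03014·2) = 343.650 mg/L
C(20) = 16.419 + 41.937 + 137.716 + 132.801 + 172.869 + 322.545 + 343.650 = 1167.937 mg/L

1167.937 mg/L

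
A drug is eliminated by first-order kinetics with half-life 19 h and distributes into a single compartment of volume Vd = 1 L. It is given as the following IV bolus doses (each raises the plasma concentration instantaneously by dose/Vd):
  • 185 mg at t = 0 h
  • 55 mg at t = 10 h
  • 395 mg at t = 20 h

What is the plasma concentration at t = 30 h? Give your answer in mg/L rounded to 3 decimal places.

k = ln 2 / 19 = 0.03648 per h
Dose 1 (185 mg at t=0 h): 185·exp(−0.03648·30) = 61.924 mg/L
Dose 2 (55 mg at t=10 h): 55·exp(−0.03648·20) = 26.515 mg/L
Dose 3 (395 mg at t=20 h): 395·exp(−0.03648·10) = 274.259 mg/L
C(30) = 61.924 + 26.515 + 274.259 = 362.698 mg/L

362.698 mg/L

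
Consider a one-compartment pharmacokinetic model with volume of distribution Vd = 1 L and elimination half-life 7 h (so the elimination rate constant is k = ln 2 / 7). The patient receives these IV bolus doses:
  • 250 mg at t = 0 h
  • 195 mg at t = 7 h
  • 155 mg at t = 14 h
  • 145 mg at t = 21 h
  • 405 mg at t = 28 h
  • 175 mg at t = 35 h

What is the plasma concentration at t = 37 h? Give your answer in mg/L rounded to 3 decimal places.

k = ln 2 / 7 = 0.09902 per h
Dose 1 (250 mg at t=0 h): 250·exp(−0.09902·37) = 6.409 mg/L
Dose 2 (195 mg at t=7 h): 195·exp(−0.09902·30) = 9.998 mg/L
Dose 3 (155 mg at t=14 h): 155·exp(−0.09902·23) = 15.894 mg/L
Dose 4 (145 mg at t=21 h): 145·exp(−0.09902·16) = 29.737 mg/L
Dose 5 (405 mg at t=28 h): 405·exp(−0.09902·9) = 166.118 mg/L
Dose 6 (175 mg at t=35 h): 175·exp(−0.09902·2) = 143.559 mg/L
C(37) = 6.409 + 9.998 + 15.894 + 29.737 + 166.118 + 143.559 = 371.714 mg/L

371.714 mg/L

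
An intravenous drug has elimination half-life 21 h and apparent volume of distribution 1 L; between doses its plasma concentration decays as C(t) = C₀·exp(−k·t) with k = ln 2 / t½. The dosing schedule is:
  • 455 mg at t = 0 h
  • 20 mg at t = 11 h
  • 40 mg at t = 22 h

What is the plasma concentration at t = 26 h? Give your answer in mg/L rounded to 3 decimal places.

k = ln 2 / 21 = 0.03301 per h
Dose 1 (455 mg at t=0 h): 455·exp(−0.03301·26) = 192.889 mg/L
Dose 2 (20 mg at t=11 h): 20·exp(−0.03301·15) = 12.190 mg/L
Dose 3 (40 mg at t=22 h): 40·exp(−0.03301·4) = 35.053 mg/L
C(26) = 192.889 + 12.190 + 35.053 = 240.132 mg/L

240.132 mg/L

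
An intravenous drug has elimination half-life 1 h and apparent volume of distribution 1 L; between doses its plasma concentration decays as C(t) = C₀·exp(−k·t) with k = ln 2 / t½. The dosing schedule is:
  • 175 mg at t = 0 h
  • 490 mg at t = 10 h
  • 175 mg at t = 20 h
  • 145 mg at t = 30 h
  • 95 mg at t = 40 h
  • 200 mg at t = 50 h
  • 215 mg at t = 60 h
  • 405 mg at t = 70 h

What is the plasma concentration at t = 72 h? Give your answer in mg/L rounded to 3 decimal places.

101.303 mg/L

k = ln 2 / 1 = 0.69315 per h
Dose 1 (175 mg at t=0 h): 175·exp(−0.69315·72) = 0.000 mg/L
Dose 2 (490 mg at t=10 h): 490·exp(−0.69315·62) = 0.000 mg/L
Dose 3 (175 mg at t=20 h): 175·exp(−0.69315·52) = 0.000 mg/L
Dose 4 (145 mg at t=30 h): 145·exp(−0.69315·42) = 0.000 mg/L
Dose 5 (95 mg at t=40 h): 95·exp(−0.69315·32) = 0.000 mg/L
Dose 6 (200 mg at t=50 h): 200·exp(−0.69315·22) = 0.000 mg/L
Dose 7 (215 mg at t=60 h): 215·exp(−0.69315·12) = 0.052 mg/L
Dose 8 (405 mg at t=70 h): 405·exp(−0.69315·2) = 101.250 mg/L
C(72) = 0.000 + 0.000 + 0.000 + 0.000 + 0.000 + 0.000 + 0.052 + 101.250 = 101.303 mg/L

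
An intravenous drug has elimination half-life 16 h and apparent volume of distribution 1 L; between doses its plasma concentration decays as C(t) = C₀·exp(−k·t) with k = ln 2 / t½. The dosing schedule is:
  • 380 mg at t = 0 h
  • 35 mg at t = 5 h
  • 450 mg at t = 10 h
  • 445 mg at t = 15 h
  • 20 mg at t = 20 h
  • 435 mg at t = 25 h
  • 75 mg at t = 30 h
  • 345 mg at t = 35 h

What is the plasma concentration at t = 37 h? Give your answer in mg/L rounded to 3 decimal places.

k = ln 2 / 16 = 0.04332 per h
Dose 1 (380 mg at t=0 h): 380·exp(−0.04332·37) = 76.498 mg/L
Dose 2 (35 mg at t=5 h): 35·exp(−0.04332·32) = 8.750 mg/L
Dose 3 (450 mg at t=10 h): 450·exp(−0.04332·27) = 139.709 mg/L
Dose 4 (445 mg at t=15 h): 445·exp(−0.04332·22) = 171.571 mg/L
Dose 5 (20 mg at t=20 h): 20·exp(−0.04332·17) = 9.576 mg/L
Dose 6 (435 mg at t=25 h): 435·exp(−0.04332·12) = 258.653 mg/L
Dose 7 (75 mg at t=30 h): 75·exp(−0.04332·7) = 55.381 mg/L
Dose 8 (345 mg at t=35 h): 345·exp(−0.04332·2) = 316.366 mg/L
C(37) = 76.498 + 8.750 + 139.709 + 171.571 + 9.576 + 258.653 + 55.381 + 316.366 = 1036.504 mg/L

1036.504 mg/L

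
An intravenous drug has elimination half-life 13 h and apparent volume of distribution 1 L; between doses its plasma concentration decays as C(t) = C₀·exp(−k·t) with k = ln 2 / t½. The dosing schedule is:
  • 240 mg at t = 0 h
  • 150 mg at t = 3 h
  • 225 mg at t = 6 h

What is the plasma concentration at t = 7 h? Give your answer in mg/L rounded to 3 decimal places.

k = ln 2 / 13 = 0.05332 per h
Dose 1 (240 mg at t=0 h): 240·exp(−0.05332·7) = 165.241 mg/L
Dose 2 (150 mg at t=3 h): 150·exp(−0.05332·4) = 121.190 mg/L
Dose 3 (225 mg at t=6 h): 225·exp(−0.05332·1) = 213.317 mg/L
C(7) = 165.241 + 121.190 + 213.317 = 499.749 mg/L

499.749 mg/L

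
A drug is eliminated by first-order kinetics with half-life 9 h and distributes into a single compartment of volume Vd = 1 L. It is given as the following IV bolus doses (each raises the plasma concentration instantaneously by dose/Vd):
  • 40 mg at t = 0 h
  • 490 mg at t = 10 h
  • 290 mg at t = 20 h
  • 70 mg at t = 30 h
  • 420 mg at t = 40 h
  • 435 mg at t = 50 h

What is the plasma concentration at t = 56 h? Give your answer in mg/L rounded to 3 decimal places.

k = ln 2 / 9 = 0.07702 per h
Dose 1 (40 mg at t=0 h): 40·exp(−0.07702·56) = 0.536 mg/L
Dose 2 (490 mg at t=10 h): 490·exp(−0.07702·46) = 14.177 mg/L
Dose 3 (290 mg at t=20 h): 290·exp(−0.07702·36) = 18.125 mg/L
Dose 4 (70 mg at t=30 h): 70·exp(−0.07702·26) = 9.451 mg/L
Dose 5 (420 mg at t=40 h): 420·exp(−0.07702·16) = 122.486 mg/L
Dose 6 (435 mg at t=50 h): 435·exp(−0.07702·6) = 274.033 mg/L
C(56) = 0.536 + 14.177 + 18.125 + 9.451 + 122.486 + 274.033 = 438.807 mg/L

438.807 mg/L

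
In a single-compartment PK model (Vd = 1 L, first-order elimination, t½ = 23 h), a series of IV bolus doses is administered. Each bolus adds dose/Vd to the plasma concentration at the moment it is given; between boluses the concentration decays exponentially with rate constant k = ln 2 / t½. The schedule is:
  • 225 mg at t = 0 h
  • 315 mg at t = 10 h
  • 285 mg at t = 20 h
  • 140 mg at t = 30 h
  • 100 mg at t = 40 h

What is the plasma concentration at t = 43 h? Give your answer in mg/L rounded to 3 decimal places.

k = ln 2 / 23 = 0.03014 per h
Dose 1 (225 mg at t=0 h): 225·exp(−0.03014·43) = 61.573 mg/L
Dose 2 (315 mg at t=10 h): 315·exp(−0.03014·33) = 116.519 mg/L
Dose 3 (285 mg at t=20 h): 285·exp(−0.03014·23) = 142.500 mg/L
Dose 4 (140 mg at t=30 h): 140·exp(−0.03014·13) = 94.619 mg/L
Dose 5 (100 mg at t=40 h): 100·exp(−0.03014·3) = 91.356 mg/L
C(43) = 61.573 + 116.519 + 142.500 + 94.619 + 91.356 = 506.567 mg/L

506.567 mg/L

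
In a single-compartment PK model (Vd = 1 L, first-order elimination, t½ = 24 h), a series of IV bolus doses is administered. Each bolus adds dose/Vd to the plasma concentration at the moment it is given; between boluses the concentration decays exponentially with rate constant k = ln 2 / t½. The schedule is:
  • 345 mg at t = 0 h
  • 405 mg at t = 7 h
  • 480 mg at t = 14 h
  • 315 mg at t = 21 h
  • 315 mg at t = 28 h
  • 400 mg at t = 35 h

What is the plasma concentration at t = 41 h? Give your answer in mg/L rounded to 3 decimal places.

k = ln 2 / 24 = 0.02888 per h
Dose 1 (345 mg at t=0 h): 345·exp(−0.02888·41) = 105.575 mg/L
Dose 2 (405 mg at t=7 h): 405·exp(−0.02888·34) = 151.704 mg/L
Dose 3 (480 mg at t=14 h): 480·exp(−0.02888·27) = 220.081 mg/L
Dose 4 (315 mg at t=21 h): 315·exp(−0.02888·20) = 176.788 mg/L
Dose 5 (315 mg at t=28 h): 315·exp(−0.02888·13) = 216.398 mg/L
Dose 6 (400 mg at t=35 h): 400·exp(−0.02888·6) = 336.359 mg/L
C(41) = 105.575 + 151.704 + 220.081 + 176.788 + 216.398 + 336.359 = 1206.903 mg/L

1206.903 mg/L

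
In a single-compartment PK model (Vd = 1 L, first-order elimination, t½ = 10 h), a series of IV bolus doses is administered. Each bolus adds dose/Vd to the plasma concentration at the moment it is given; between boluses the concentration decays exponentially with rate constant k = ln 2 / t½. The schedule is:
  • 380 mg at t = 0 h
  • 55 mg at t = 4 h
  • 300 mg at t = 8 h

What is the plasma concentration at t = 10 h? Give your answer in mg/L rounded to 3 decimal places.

487.452 mg/L

k = ln 2 / 10 = 0.06931 per h
Dose 1 (380 mg at t=0 h): 380·exp(−0.06931·10) = 190.000 mg/L
Dose 2 (55 mg at t=4 h): 55·exp(−0.06931·6) = 36.286 mg/L
Dose 3 (300 mg at t=8 h): 300·exp(−0.06931·2) = 261.165 mg/L
C(10) = 190.000 + 36.286 + 261.165 = 487.452 mg/L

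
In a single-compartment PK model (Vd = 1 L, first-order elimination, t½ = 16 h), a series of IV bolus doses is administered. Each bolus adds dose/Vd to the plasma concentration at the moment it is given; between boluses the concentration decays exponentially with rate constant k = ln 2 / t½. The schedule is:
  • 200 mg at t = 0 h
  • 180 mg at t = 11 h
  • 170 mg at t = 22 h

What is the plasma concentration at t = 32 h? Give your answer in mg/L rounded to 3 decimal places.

232.703 mg/L

k = ln 2 / 16 = 0.04332 per h
Dose 1 (200 mg at t=0 h): 200·exp(−0.04332·32) = 50.000 mg/L
Dose 2 (180 mg at t=11 h): 180·exp(−0.04332·21) = 72.472 mg/L
Dose 3 (170 mg at t=22 h): 170·exp(−0.04332·10) = 110.231 mg/L
C(32) = 50.000 + 72.472 + 110.231 = 232.703 mg/L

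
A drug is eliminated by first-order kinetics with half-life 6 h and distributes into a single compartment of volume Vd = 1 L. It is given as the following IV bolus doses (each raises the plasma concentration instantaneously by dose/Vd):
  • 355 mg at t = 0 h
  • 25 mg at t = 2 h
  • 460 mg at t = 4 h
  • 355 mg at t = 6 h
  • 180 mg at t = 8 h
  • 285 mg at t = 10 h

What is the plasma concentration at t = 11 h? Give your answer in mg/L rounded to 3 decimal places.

k = ln 2 / 6 = 0.11552 per h
Dose 1 (355 mg at t=0 h): 355·exp(−0.11552·11) = 99.619 mg/L
Dose 2 (25 mg at t=2 h): 25·exp(−0.11552·9) = 8.839 mg/L
Dose 3 (460 mg at t=4 h): 460·exp(−0.11552·7) = 204.907 mg/L
Dose 4 (355 mg at t=6 h): 355·exp(−0.11552·5) = 199.237 mg/L
Dose 5 (180 mg at t=8 h): 180·exp(−0.11552·3) = 127.279 mg/L
Dose 6 (285 mg at t=10 h): 285·exp(−0.11552·1) = 253.906 mg/L
C(11) = 99.619 + 8.839 + 204.907 + 199.237 + 127.279 + 253.906 = 893.786 mg/L

893.786 mg/L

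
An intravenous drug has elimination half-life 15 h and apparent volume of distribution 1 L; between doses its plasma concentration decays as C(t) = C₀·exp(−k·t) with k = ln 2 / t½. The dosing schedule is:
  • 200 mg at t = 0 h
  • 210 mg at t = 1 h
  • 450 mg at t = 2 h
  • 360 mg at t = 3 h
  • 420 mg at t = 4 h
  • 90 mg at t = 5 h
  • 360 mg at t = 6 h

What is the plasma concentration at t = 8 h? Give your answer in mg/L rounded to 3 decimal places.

k = ln 2 / 15 = 0.04621 per h
Dose 1 (200 mg at t=0 h): 200·exp(−0.04621·8) = 138.191 mg/L
Dose 2 (210 mg at t=1 h): 210·exp(−0.04621·7) = 151.963 mg/L
Dose 3 (450 mg at t=2 h): 450·exp(−0.04621·6) = 341.036 mg/L
Dose 4 (360 mg at t=3 h): 360·exp(−0.04621·5) = 285.732 mg/L
Dose 5 (420 mg at t=4 h): 420·exp(−0.04621·4) = 349.120 mg/L
Dose 6 (90 mg at t=5 h): 90·exp(−0.04621·3) = 78.350 mg/L
Dose 7 (360 mg at t=6 h): 360·exp(−0.04621·2) = 328.220 mg/L
C(8) = 138.191 + 151.963 + 341.036 + 285.732 + 349.120 + 78.350 + 328.220 = 1672.613 mg/L

1672.613 mg/L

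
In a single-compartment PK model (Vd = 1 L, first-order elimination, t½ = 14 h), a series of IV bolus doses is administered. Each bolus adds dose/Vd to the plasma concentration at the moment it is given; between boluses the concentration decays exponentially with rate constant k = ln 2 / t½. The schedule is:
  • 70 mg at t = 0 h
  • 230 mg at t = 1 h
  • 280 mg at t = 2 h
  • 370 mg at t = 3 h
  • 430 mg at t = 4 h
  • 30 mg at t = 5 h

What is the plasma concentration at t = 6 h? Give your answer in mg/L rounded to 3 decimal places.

k = ln 2 / 14 = 0.04951 per h
Dose 1 (70 mg at t=0 h): 70·exp(−0.04951·6) = 52.010 mg/L
Dose 2 (230 mg at t=1 h): 230·exp(−0.04951·5) = 179.563 mg/L
Dose 3 (280 mg at t=2 h): 280·exp(−0.04951·4) = 229.694 mg/L
Dose 4 (370 mg at t=3 h): 370·exp(−0.04951·3) = 318.930 mg/L
Dose 5 (430 mg at t=4 h): 430·exp(−0.04951·2) = 389.461 mg/L
Dose 6 (30 mg at t=5 h): 30·exp(−0.04951·1) = 28.551 mg/L
C(6) = 52.010 + 179.563 + 229.694 + 318.930 + 389.461 + 28.551 = 1198.209 mg/L

1198.209 mg/L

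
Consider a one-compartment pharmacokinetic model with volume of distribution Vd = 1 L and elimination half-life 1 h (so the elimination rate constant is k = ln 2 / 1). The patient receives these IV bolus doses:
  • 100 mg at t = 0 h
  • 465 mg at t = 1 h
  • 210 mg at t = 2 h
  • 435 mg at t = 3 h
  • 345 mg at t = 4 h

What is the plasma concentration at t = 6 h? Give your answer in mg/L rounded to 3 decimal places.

169.844 mg/L

k = ln 2 / 1 = 0.69315 per h
Dose 1 (100 mg at t=0 h): 100·exp(−0.69315·6) = 1.563 mg/L
Dose 2 (465 mg at t=1 h): 465·exp(−0.69315·5) = 14.531 mg/L
Dose 3 (210 mg at t=2 h): 210·exp(−0.69315·4) = 13.125 mg/L
Dose 4 (435 mg at t=3 h): 435·exp(−0.69315·3) = 54.375 mg/L
Dose 5 (345 mg at t=4 h): 345·exp(−0.69315·2) = 86.250 mg/L
C(6) = 1.563 + 14.531 + 13.125 + 54.375 + 86.250 = 169.844 mg/L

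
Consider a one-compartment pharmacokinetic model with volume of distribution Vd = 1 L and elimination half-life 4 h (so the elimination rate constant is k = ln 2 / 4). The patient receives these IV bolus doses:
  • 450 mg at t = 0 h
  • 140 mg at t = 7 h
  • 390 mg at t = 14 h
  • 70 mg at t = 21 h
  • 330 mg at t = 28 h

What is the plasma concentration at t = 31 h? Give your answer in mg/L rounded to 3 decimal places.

233.368 mg/L

k = ln 2 / 4 = 0.17329 per h
Dose 1 (450 mg at t=0 h): 450·exp(−0.17329·31) = 2.090 mg/L
Dose 2 (140 mg at t=7 h): 140·exp(−0.17329·24) = 2.188 mg/L
Dose 3 (390 mg at t=14 h): 390·exp(−0.17329·17) = 20.497 mg/L
Dose 4 (70 mg at t=21 h): 70·exp(−0.17329·10) = 12.374 mg/L
Dose 5 (330 mg at t=28 h): 330·exp(−0.17329·3) = 196.219 mg/L
C(31) = 2.090 + 2.188 + 20.497 + 12.374 + 196.219 = 233.368 mg/L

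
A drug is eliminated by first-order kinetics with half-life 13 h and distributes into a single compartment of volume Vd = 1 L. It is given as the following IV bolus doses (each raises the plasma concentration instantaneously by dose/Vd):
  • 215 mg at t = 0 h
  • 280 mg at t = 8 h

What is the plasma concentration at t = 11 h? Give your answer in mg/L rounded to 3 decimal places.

358.208 mg/L

k = ln 2 / 13 = 0.05332 per h
Dose 1 (215 mg at t=0 h): 215·exp(−0.05332·11) = 119.597 mg/L
Dose 2 (280 mg at t=8 h): 280·exp(−0.05332·3) = 238.611 mg/L
C(11) = 119.597 + 238.611 = 358.208 mg/L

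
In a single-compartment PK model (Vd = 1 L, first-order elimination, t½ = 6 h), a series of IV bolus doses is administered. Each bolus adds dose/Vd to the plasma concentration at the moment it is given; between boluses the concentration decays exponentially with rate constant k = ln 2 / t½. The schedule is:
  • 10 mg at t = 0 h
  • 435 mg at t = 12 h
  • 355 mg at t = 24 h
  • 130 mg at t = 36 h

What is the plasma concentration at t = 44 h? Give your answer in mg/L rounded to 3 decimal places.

k = ln 2 / 6 = 0.11552 per h
Dose 1 (10 mg at t=0 h): 10·exp(−0.11552·44) = 0.062 mg/L
Dose 2 (435 mg at t=12 h): 435·exp(−0.11552·32) = 10.789 mg/L
Dose 3 (355 mg at t=24 h): 355·exp(−0.11552·20) = 35.220 mg/L
Dose 4 (130 mg at t=36 h): 130·exp(−0.11552·8) = 51.591 mg/L
C(44) = 0.062 + 10.789 + 35.220 + 51.591 = 97.662 mg/L

97.662 mg/L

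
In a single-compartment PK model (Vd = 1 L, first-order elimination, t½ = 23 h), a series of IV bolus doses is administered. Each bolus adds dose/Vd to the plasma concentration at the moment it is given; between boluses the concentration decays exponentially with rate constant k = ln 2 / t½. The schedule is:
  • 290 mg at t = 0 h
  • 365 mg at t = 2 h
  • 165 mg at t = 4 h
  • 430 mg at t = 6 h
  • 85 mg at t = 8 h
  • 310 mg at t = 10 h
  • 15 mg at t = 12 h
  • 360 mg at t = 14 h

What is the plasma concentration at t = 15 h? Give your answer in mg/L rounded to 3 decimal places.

1575.999 mg/L

k = ln 2 / 23 = 0.03014 per h
Dose 1 (290 mg at t=0 h): 290·exp(−0.03014·15) = 184.533 mg/L
Dose 2 (365 mg at t=2 h): 365·exp(−0.03014·13) = 246.687 mg/L
Dose 3 (165 mg at t=4 h): 165·exp(−0.03014·11) = 118.444 mg/L
Dose 4 (430 mg at t=6 h): 430·exp(−0.03014·9) = 327.849 mg/L
Dose 5 (85 mg at t=8 h): 85·exp(−0.03014·7) = 68.834 mg/L
Dose 6 (310 mg at t=10 h): 310·exp(−0.03014·5) = 266.637 mg/L
Dose 7 (15 mg at t=12 h): 15·exp(−0.03014·3) = 13.703 mg/L
Dose 8 (360 mg at t=14 h): 360·exp(−0.03014·1) = 349.313 mg/L
C(15) = 184.533 + 246.687 + 118.444 + 327.849 + 68.834 + 266.637 + 13.703 + 349.313 = 1575.999 mg/L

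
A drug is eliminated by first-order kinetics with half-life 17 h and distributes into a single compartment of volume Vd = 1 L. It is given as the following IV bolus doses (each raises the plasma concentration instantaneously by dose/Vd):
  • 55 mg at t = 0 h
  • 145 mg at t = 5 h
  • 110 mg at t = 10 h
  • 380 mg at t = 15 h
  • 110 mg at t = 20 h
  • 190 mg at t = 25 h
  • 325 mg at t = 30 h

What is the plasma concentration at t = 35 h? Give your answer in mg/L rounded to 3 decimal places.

k = ln 2 / 17 = 0.04077 per h
Dose 1 (55 mg at t=0 h): 55·exp(−0.04077·35) = 13.201 mg/L
Dose 2 (145 mg at t=5 h): 145·exp(−0.04077·30) = 42.672 mg/L
Dose 3 (110 mg at t=10 h): 110·exp(−0.04077·25) = 39.692 mg/L
Dose 4 (380 mg at t=15 h): 380·exp(−0.04077·20) = 168.124 mg/L
Dose 5 (110 mg at t=20 h): 110·exp(−0.04077·15) = 59.673 mg/L
Dose 6 (190 mg at t=25 h): 190·exp(−0.04077·10) = 126.380 mg/L
Dose 7 (325 mg at t=30 h): 325·exp(−0.04077·5) = 265.061 mg/L
C(35) = 13.201 + 42.672 + 39.692 + 168.124 + 59.673 + 126.380 + 265.061 = 714.802 mg/L

714.802 mg/L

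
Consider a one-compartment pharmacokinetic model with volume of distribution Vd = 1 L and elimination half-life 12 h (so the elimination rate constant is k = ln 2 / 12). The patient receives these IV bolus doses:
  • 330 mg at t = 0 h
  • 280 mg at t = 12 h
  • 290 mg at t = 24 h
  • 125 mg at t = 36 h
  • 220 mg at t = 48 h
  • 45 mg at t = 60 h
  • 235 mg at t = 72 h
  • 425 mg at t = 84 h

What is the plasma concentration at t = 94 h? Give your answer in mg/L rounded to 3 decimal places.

339.589 mg/L

k = ln 2 / 12 = 0.05776 per h
Dose 1 (330 mg at t=0 h): 330·exp(−0.05776·94) = 1.447 mg/L
Dose 2 (280 mg at t=12 h): 280·exp(−0.05776·82) = 2.455 mg/L
Dose 3 (290 mg at t=24 h): 290·exp(−0.05776·70) = 5.086 mg/L
Dose 4 (125 mg at t=36 h): 125·exp(−0.05776·58) = 4.385 mg/L
Dose 5 (220 mg at t=48 h): 220·exp(−0.05776·46) = 15.434 mg/L
Dose 6 (45 mg at t=60 h): 45·exp(−0.05776·34) = 6.314 mg/L
Dose 7 (235 mg at t=72 h): 235·exp(−0.05776·22) = 65.945 mg/L
Dose 8 (425 mg at t=84 h): 425·exp(−0.05776·10) = 238.523 mg/L
C(94) = 1.447 + 2.455 + 5.086 + 4.385 + 15.434 + 6.314 + 65.945 + 238.523 = 339.589 mg/L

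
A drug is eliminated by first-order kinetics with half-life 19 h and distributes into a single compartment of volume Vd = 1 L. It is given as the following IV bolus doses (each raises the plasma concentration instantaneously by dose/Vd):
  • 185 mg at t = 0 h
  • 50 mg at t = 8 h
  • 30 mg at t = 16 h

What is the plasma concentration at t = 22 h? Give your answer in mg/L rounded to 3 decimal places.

137.016 mg/L

k = ln 2 / 19 = 0.03648 per h
Dose 1 (185 mg at t=0 h): 185·exp(−0.03648·22) = 82.911 mg/L
Dose 2 (50 mg at t=8 h): 50·exp(−0.03648·14) = 30.003 mg/L
Dose 3 (30 mg at t=16 h): 30·exp(−0.03648·6) = 24.102 mg/L
C(22) = 82.911 + 30.003 + 24.102 = 137.016 mg/L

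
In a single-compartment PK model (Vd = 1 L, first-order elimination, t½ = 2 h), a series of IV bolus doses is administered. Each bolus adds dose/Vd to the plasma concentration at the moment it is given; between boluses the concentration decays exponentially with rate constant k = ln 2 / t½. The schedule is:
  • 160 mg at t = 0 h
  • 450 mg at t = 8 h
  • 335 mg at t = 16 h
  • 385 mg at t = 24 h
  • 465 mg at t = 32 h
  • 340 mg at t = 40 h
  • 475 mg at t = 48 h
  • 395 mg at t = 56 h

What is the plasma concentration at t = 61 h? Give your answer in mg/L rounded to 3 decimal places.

k = ln 2 / 2 = 0.34657 per h
Dose 1 (160 mg at t=0 h): 160·exp(−0.34657·61) = 0.000 mg/L
Dose 2 (450 mg at t=8 h): 450·exp(−0.34657·53) = 0.000 mg/L
Dose 3 (335 mg at t=16 h): 335·exp(−0.34657·45) = 0.000 mg/L
Dose 4 (385 mg at t=24 h): 385·exp(−0.34657·37) = 0.001 mg/L
Dose 5 (465 mg at t=32 h): 465·exp(−0.34657·29) = 0.020 mg/L
Dose 6 (340 mg at t=40 h): 340·exp(−0.34657·21) = 0.235 mg/L
Dose 7 (475 mg at t=48 h): 475·exp(−0.34657·13) = 5.248 mg/L
Dose 8 (395 mg at t=56 h): 395·exp(−0.34657·5) = 69.827 mg/L
C(61) = 0.000 + 0.000 + 0.000 + 0.001 + 0.020 + 0.235 + 5.248 + 69.827 = 75.331 mg/L

75.331 mg/L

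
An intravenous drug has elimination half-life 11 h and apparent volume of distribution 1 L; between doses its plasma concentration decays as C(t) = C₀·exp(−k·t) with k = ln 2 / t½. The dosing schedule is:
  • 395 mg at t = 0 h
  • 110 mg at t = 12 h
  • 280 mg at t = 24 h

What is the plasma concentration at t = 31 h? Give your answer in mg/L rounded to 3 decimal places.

k = ln 2 / 11 = 0.06301 per h
Dose 1 (395 mg at t=0 h): 395·exp(−0.06301·31) = 56.007 mg/L
Dose 2 (110 mg at t=12 h): 110·exp(−0.06301·19) = 33.222 mg/L
Dose 3 (280 mg at t=24 h): 280·exp(−0.06301·7) = 180.133 mg/L
C(31) = 56.007 + 33.222 + 180.133 = 269.362 mg/L

269.362 mg/L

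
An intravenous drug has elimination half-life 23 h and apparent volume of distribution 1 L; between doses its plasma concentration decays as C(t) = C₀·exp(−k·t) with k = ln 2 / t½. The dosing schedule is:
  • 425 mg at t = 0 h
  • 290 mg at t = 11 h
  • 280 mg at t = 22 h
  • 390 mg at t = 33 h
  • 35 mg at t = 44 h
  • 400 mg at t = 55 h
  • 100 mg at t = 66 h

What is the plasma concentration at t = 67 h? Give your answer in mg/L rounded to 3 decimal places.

k = ln 2 / 23 = 0.03014 per h
Dose 1 (425 mg at t=0 h): 425·exp(−0.03014·67) = 56.426 mg/L
Dose 2 (290 mg at t=11 h): 290·exp(−0.03014·56) = 53.636 mg/L
Dose 3 (280 mg at t=22 h): 280·exp(−0.03014·45) = 72.142 mg/L
Dose 4 (390 mg at t=33 h): 390·exp(−0.03014·34) = 139.979 mg/L
Dose 5 (35 mg at t=44 h): 35·exp(−0.03014·23) = 17.500 mg/L
Dose 6 (400 mg at t=55 h): 400·exp(−0.03014·12) = 278.613 mg/L
Dose 7 (100 mg at t=66 h): 100·exp(−0.03014·1) = 97.031 mg/L
C(67) = 56.426 + 53.636 + 72.142 + 139.979 + 17.500 + 278.613 + 97.031 = 715.326 mg/L

715.326 mg/L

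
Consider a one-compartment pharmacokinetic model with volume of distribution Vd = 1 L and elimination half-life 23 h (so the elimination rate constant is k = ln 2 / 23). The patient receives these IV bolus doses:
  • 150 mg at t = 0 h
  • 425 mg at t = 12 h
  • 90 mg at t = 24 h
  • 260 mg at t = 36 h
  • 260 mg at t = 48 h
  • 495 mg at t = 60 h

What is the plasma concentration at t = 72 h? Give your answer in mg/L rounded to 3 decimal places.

k = ln 2 / 23 = 0.03014 per h
Dose 1 (150 mg at t=0 h): 150·exp(−0.03014·72) = 17.129 mg/L
Dose 2 (425 mg at t=12 h): 425·exp(−0.03014·60) = 69.678 mg/L
Dose 3 (90 mg at t=24 h): 90·exp(−0.03014·48) = 21.184 mg/L
Dose 4 (260 mg at t=36 h): 260·exp(−0.03014·36) = 87.861 mg/L
Dose 5 (260 mg at t=48 h): 260·exp(−0.03014·24) = 126.141 mg/L
Dose 6 (495 mg at t=60 h): 495·exp(−0.03014·12) = 344.783 mg/L
C(72) = 17.129 + 69.678 + 21.184 + 87.861 + 126.141 + 344.783 = 666.775 mg/L

666.775 mg/L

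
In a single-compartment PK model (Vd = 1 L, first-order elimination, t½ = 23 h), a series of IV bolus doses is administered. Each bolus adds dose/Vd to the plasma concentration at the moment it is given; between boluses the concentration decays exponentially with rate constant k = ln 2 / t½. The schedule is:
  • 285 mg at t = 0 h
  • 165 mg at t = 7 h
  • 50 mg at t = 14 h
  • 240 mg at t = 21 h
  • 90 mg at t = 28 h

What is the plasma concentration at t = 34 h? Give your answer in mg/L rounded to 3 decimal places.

k = ln 2 / 23 = 0.03014 per h
Dose 1 (285 mg at t=0 h): 285·exp(−0.03014·34) = 102.293 mg/L
Dose 2 (165 mg at t=7 h): 165·exp(−0.03014·27) = 73.131 mg/L
Dose 3 (50 mg at t=14 h): 50·exp(−0.03014·20) = 27.366 mg/L
Dose 4 (240 mg at t=21 h): 240·exp(−0.03014·13) = 162.205 mg/L
Dose 5 (90 mg at t=28 h): 90·exp(−0.03014·6) = 75.113 mg/L
C(34) = 102.293 + 73.131 + 27.366 + 162.205 + 75.113 = 440.107 mg/L

440.107 mg/L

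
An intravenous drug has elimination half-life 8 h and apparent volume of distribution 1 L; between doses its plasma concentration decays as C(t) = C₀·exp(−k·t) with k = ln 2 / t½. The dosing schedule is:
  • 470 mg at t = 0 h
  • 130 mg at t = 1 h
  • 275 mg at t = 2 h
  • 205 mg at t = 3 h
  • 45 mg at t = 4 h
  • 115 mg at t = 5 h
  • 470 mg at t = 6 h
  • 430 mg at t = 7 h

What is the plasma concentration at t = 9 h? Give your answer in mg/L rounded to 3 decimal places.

1386.836 mg/L

k = ln 2 / 8 = 0.08664 per h
Dose 1 (470 mg at t=0 h): 470·exp(−0.08664·9) = 215.496 mg/L
Dose 2 (130 mg at t=1 h): 130·exp(−0.08664·8) = 65.000 mg/L
Dose 3 (275 mg at t=2 h): 275·exp(−0.08664·7) = 149.945 mg/L
Dose 4 (205 mg at t=3 h): 205·exp(−0.08664·6) = 121.894 mg/L
Dose 5 (45 mg at t=4 h): 45·exp(−0.08664·5) = 29.179 mg/L
Dose 6 (115 mg at t=5 h): 115·exp(−0.08664·4) = 81.317 mg/L
Dose 7 (470 mg at t=6 h): 470·exp(−0.08664·3) = 362.420 mg/L
Dose 8 (430 mg at t=7 h): 430·exp(−0.08664·2) = 361.585 mg/L
C(9) = 215.496 + 65.000 + 149.945 + 121.894 + 29.179 + 81.317 + 362.420 + 361.585 = 1386.836 mg/L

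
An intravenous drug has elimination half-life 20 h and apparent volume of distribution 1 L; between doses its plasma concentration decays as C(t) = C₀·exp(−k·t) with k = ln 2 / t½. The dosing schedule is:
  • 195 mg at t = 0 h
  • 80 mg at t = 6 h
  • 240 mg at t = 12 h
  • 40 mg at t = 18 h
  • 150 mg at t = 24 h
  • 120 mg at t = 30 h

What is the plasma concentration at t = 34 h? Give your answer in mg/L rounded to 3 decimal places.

k = ln 2 / 20 = 0.03466 per h
Dose 1 (195 mg at t=0 h): 195·exp(−0.03466·34) = 60.018 mg/L
Dose 2 (80 mg at t=6 h): 80·exp(−0.03466·28) = 30.314 mg/L
Dose 3 (240 mg at t=12 h): 240·exp(−0.03466·22) = 111.964 mg/L
Dose 4 (40 mg at t=18 h): 40·exp(−0.03466·16) = 22.974 mg/L
Dose 5 (150 mg at t=24 h): 150·exp(−0.03466·10) = 106.066 mg/L
Dose 6 (120 mg at t=30 h): 120·exp(−0.03466·4) = 104.466 mg/L
C(34) = 60.018 + 30.314 + 111.964 + 22.974 + 106.066 + 104.466 = 435.803 mg/L

435.803 mg/L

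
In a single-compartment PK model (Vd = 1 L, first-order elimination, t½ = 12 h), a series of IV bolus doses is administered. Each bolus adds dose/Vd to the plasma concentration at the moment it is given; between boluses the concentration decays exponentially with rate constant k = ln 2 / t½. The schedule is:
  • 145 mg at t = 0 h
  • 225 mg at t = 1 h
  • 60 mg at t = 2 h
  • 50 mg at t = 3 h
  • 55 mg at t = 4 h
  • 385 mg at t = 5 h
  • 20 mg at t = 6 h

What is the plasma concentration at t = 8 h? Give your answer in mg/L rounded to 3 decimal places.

706.614 mg/L

k = ln 2 / 12 = 0.05776 per h
Dose 1 (145 mg at t=0 h): 145·exp(−0.05776·8) = 91.344 mg/L
Dose 2 (225 mg at t=1 h): 225·exp(−0.05776·7) = 150.169 mg/L
Dose 3 (60 mg at t=2 h): 60·exp(−0.05776·6) = 42.426 mg/L
Dose 4 (50 mg at t=3 h): 50·exp(−0.05776·5) = 37.458 mg/L
Dose 5 (55 mg at t=4 h): 55·exp(−0.05776·4) = 43.654 mg/L
Dose 6 (385 mg at t=5 h): 385·exp(−0.05776·3) = 323.745 mg/L
Dose 7 (20 mg at t=6 h): 20·exp(−0.05776·2) = 17.818 mg/L
C(8) = 91.344 + 150.169 + 42.426 + 37.458 + 43.654 + 323.745 + 17.818 = 706.614 mg/L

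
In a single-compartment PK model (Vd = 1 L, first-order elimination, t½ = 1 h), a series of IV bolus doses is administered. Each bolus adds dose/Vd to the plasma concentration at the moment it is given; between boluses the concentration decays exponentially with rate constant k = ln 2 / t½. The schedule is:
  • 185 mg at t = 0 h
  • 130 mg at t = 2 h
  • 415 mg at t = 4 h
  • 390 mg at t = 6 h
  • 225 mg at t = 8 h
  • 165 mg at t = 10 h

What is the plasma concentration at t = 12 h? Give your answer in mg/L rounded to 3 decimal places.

63.199 mg/L

k = ln 2 / 1 = 0.69315 per h
Dose 1 (185 mg at t=0 h): 185·exp(−0.69315·12) = 0.045 mg/L
Dose 2 (130 mg at t=2 h): 130·exp(−0.69315·10) = 0.127 mg/L
Dose 3 (415 mg at t=4 h): 415·exp(−0.69315·8) = 1.621 mg/L
Dose 4 (390 mg at t=6 h): 390·exp(−0.69315·6) = 6.094 mg/L
Dose 5 (225 mg at t=8 h): 225·exp(−0.69315·4) = 14.062 mg/L
Dose 6 (165 mg at t=10 h): 165·exp(−0.69315·2) = 41.250 mg/L
C(12) = 0.045 + 0.127 + 1.621 + 6.094 + 14.062 + 41.250 = 63.199 mg/L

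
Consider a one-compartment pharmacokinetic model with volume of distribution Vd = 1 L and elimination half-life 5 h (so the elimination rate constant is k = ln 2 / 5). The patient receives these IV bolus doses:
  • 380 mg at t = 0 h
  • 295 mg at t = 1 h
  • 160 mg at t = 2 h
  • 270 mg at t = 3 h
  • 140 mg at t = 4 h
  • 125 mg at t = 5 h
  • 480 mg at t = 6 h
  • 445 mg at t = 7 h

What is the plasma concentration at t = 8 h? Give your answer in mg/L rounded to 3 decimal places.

1355.826 mg/L

k = ln 2 / 5 = 0.13863 per h
Dose 1 (380 mg at t=0 h): 380·exp(−0.13863·8) = 125.353 mg/L
Dose 2 (295 mg at t=1 h): 295·exp(−0.13863·7) = 111.784 mg/L
Dose 3 (160 mg at t=2 h): 160·exp(−0.13863·6) = 69.644 mg/L
Dose 4 (270 mg at t=3 h): 270·exp(−0.13863·5) = 135.000 mg/L
Dose 5 (140 mg at t=4 h): 140·exp(−0.13863·4) = 80.409 mg/L
Dose 6 (125 mg at t=5 h): 125·exp(−0.13863·3) = 82.469 mg/L
Dose 7 (480 mg at t=6 h): 480·exp(−0.13863·2) = 363.772 mg/L
Dose 8 (445 mg at t=7 h): 445·exp(−0.13863·1) = 387.395 mg/L
C(8) = 125.353 + 111.784 + 69.644 + 135.000 + 80.409 + 82.469 + 363.772 + 387.395 = 1355.826 mg/L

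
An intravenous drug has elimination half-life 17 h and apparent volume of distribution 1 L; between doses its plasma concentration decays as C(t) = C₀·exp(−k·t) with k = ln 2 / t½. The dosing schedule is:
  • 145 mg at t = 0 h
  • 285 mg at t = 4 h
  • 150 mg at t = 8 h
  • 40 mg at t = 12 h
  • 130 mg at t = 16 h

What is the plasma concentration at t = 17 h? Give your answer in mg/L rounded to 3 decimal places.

501.598 mg/L

k = ln 2 / 17 = 0.04077 per h
Dose 1 (145 mg at t=0 h): 145·exp(−0.04077·17) = 72.500 mg/L
Dose 2 (285 mg at t=4 h): 285·exp(−0.04077·13) = 167.743 mg/L
Dose 3 (150 mg at t=8 h): 150·exp(−0.04077·9) = 103.926 mg/L
Dose 4 (40 mg at t=12 h): 40·exp(−0.04077·5) = 32.623 mg/L
Dose 5 (130 mg at t=16 h): 130·exp(−0.04077·1) = 124.806 mg/L
C(17) = 72.500 + 167.743 + 103.926 + 32.623 + 124.806 = 501.598 mg/L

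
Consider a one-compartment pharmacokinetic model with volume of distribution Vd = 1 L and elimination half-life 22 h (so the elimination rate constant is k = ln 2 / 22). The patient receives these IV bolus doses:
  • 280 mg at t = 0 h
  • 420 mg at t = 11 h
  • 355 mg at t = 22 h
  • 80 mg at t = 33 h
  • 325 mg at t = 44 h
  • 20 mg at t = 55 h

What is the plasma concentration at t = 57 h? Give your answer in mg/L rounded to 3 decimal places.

535.020 mg/L

k = ln 2 / 22 = 0.03151 per h
Dose 1 (280 mg at t=0 h): 280·exp(−0.03151·57) = 46.475 mg/L
Dose 2 (420 mg at t=11 h): 420·exp(−0.03151·46) = 98.588 mg/L
Dose 3 (355 mg at t=22 h): 355·exp(−0.03151·35) = 117.847 mg/L
Dose 4 (80 mg at t=33 h): 80·exp(−0.03151·24) = 37.557 mg/L
Dose 5 (325 mg at t=44 h): 325·exp(−0.03151·13) = 215.775 mg/L
Dose 6 (20 mg at t=55 h): 20·exp(−0.03151·2) = 18.779 mg/L
C(57) = 46.475 + 98.588 + 117.847 + 37.557 + 215.775 + 18.779 = 535.020 mg/L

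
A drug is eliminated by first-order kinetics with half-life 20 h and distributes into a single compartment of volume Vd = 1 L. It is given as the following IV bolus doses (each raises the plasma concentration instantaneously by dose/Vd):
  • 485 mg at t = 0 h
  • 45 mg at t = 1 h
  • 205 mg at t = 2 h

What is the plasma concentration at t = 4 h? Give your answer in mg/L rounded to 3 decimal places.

654.045 mg/L

k = ln 2 / 20 = 0.03466 per h
Dose 1 (485 mg at t=0 h): 485·exp(−0.03466·4) = 422.217 mg/L
Dose 2 (45 mg at t=1 h): 45·exp(−0.03466·3) = 40.556 mg/L
Dose 3 (205 mg at t=2 h): 205·exp(−0.03466·2) = 191.272 mg/L
C(4) = 422.217 + 40.556 + 191.272 = 654.045 mg/L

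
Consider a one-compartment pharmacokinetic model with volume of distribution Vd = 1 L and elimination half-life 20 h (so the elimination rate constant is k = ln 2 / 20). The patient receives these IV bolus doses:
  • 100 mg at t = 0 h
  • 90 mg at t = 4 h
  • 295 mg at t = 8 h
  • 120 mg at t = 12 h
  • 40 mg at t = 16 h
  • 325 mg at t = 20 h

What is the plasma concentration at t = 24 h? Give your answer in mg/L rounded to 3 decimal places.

k = ln 2 / 20 = 0.03466 per h
Dose 1 (100 mg at t=0 h): 100·exp(−0.03466·24) = 43.528 mg/L
Dose 2 (90 mg at t=4 h): 90·exp(−0.03466·20) = 45.000 mg/L
Dose 3 (295 mg at t=8 h): 295·exp(−0.03466·16) = 169.433 mg/L
Dose 4 (120 mg at t=12 h): 120·exp(−0.03466·12) = 79.170 mg/L
Dose 5 (40 mg at t=16 h): 40·exp(−0.03466·8) = 30.314 mg/L
Dose 6 (325 mg at t=20 h): 325·exp(−0.03466·4) = 282.929 mg/L
C(24) = 43.528 + 45.000 + 169.433 + 79.170 + 30.314 + 282.929 = 650.374 mg/L

650.374 mg/L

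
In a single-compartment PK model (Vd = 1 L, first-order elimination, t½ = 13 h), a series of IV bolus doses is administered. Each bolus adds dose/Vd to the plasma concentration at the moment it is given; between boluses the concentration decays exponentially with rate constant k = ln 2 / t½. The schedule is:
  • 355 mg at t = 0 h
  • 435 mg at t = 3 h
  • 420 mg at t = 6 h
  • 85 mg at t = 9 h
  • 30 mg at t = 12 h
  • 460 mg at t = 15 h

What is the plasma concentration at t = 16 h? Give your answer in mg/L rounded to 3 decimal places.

1134.065 mg/L

k = ln 2 / 13 = 0.05332 per h
Dose 1 (355 mg at t=0 h): 355·exp(−0.05332·16) = 151.262 mg/L
Dose 2 (435 mg at t=3 h): 435·exp(−0.05332·13) = 217.500 mg/L
Dose 3 (420 mg at t=6 h): 420·exp(−0.05332·10) = 246.427 mg/L
Dose 4 (85 mg at t=9 h): 85·exp(−0.05332·7) = 58.523 mg/L
Dose 5 (30 mg at t=12 h): 30·exp(−0.05332·4) = 24.238 mg/L
Dose 6 (460 mg at t=15 h): 460·exp(−0.05332·1) = 436.116 mg/L
C(16) = 151.262 + 217.500 + 246.427 + 58.523 + 24.238 + 436.116 = 1134.065 mg/L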